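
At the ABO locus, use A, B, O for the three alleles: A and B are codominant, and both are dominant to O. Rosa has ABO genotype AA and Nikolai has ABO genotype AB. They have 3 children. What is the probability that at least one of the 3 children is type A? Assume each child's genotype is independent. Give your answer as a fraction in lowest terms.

7/8

ABO cross AA × AB → 1/2 A, 1/2 AB.
So P(type A) = 1/2 per child.
P(none) = (1/2)^3 = 1/8; P(at least one) = 1 − 1/8 = 7/8.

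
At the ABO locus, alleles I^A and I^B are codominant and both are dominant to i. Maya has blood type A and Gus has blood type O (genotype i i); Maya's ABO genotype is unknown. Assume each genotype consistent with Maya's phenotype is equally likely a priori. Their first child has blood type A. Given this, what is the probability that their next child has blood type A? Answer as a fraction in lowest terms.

5/6

Possible genotypes: Maya ∈ {I^A I^A, I^A i}; Gus ∈ {i i}.
Weight each parental genotype pair by prior × P(type-A child):
  I^A I^A × i i: posterior weight 2/3; P(next child type A) = 1.
  I^A i × i i: posterior weight 1/3; P(next child type A) = 1/2.
Weighted sum = 5/6.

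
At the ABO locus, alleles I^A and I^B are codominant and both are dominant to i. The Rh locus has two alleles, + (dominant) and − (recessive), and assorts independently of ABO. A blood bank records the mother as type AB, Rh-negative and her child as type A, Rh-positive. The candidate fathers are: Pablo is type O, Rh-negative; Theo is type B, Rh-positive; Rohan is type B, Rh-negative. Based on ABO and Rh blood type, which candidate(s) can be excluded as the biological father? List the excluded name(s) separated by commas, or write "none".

A candidate is excluded only if no genotype consistent with his phenotype could produce a type A, Rh-positive child with a type AB, Rh-negative mother.
Pablo (type O, Rh-): no genotype consistent with that phenotype can produce a type-A Rh+ child with a type-AB mother.
Rohan (type B, Rh-): no genotype consistent with that phenotype can produce a type-A Rh+ child with a type-AB mother.

Pablo, Rohan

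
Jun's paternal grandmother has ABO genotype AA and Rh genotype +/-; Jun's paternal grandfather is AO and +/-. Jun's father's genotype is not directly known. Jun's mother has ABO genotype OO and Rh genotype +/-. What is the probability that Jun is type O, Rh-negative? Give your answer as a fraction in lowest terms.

1/16

Jun's father's ABO genotype from AA × AO: 1/2 AA, 1/2 AO.
Crossing each possibility with the mother OO and summing P(type O): 1/2·0 + 1/2·1/2 = 1/4.
Similarly for Rh via the father's Rh distribution: P(Rh-) = 1/4.
Independent loci: 1/4 × 1/4 = 1/16.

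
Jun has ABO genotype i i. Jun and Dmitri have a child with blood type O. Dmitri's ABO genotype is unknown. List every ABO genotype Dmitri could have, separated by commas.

I^A i, I^B i, i i

For each candidate genotype of Dmitri, check whether crossing it with i i can produce every observed child phenotype.
  I^A I^A → possible child types {A} ✗
  I^A I^B → possible child types {A, B} ✗
  I^A i → possible child types {O, A} ✓
  I^B I^B → possible child types {B} ✗
  I^B i → possible child types {O, B} ✓
  i i → possible child types {O} ✓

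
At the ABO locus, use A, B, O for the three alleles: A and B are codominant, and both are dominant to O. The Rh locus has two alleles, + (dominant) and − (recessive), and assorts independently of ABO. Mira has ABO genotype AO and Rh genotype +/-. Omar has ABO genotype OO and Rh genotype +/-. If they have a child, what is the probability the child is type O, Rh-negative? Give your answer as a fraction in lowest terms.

ABO cross AO × OO → offspring phenotypes: 1/2 O, 1/2 A.
Rh cross +/- × +/- → 3/4 Rh+, 1/4 Rh-.
Independent loci: P(type O, Rh-negative) = 1/2 × 1/4 = 1/8.

1/8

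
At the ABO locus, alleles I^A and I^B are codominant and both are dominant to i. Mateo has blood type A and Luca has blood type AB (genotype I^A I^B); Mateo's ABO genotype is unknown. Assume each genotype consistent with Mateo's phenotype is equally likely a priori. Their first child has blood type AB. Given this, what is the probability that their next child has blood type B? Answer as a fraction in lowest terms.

Possible genotypes: Mateo ∈ {I^A I^A, I^A i}; Luca ∈ {I^A I^B}.
Weight each parental genotype pair by prior × P(type-AB child):
  I^A I^A × I^A I^B: posterior weight 2/3; P(next child type B) = 0.
  I^A i × I^A I^B: posterior weight 1/3; P(next child type B) = 1/4.
Weighted sum = 1/12.

1/12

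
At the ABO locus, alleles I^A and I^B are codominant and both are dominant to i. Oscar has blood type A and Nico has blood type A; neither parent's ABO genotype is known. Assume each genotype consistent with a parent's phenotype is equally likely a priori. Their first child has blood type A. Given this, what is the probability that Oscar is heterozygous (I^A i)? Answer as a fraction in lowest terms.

Possible genotypes: Oscar ∈ {I^A I^A, I^A i}; Nico ∈ {I^A I^A, I^A i}.
Weight each parental genotype pair by prior × P(type-A child):
  I^A I^A × I^A I^A: posterior weight 4/15.
  I^A I^A × I^A i: posterior weight 4/15.
  I^A i × I^A I^A: posterior weight 4/15.
  I^A i × I^A i: posterior weight 1/5.
Sum the posterior weight over pairs where Oscar is I^A i: 7/15.

7/15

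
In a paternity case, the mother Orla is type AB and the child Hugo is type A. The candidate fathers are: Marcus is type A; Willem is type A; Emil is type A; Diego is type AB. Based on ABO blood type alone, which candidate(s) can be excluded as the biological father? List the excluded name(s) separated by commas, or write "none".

A candidate is excluded only if no genotype consistent with his phenotype could produce a type A child with a type AB mother.
Every candidate has at least one consistent genotype combination, so none can be excluded.

none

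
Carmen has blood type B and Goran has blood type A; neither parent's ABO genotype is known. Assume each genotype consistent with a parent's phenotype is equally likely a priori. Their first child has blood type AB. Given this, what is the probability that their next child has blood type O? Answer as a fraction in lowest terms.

1/36

Possible genotypes: Carmen ∈ {BB, BO}; Goran ∈ {AA, AO}.
Weight each parental genotype pair by prior × P(type-AB child):
  BB × AA: posterior weight 4/9; P(next child type O) = 0.
  BB × AO: posterior weight 2/9; P(next child type O) = 0.
  BO × AA: posterior weight 2/9; P(next child type O) = 0.
  BO × AO: posterior weight 1/9; P(next child type O) = 1/4.
Weighted sum = 1/36.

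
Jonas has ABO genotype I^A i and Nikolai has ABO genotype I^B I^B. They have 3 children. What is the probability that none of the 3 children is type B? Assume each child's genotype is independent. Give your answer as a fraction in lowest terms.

1/8

ABO cross I^A i × I^B I^B → 1/2 B, 1/2 AB.
So P(type B) = 1/2 per child.
P(not type B) = 1/2 for one child; (1/2)^3 = 1/8.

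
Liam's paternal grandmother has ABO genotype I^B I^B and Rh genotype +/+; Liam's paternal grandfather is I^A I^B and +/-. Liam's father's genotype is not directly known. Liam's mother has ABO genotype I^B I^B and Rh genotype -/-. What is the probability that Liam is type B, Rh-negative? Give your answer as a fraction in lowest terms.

Liam's father's ABO genotype from I^B I^B × I^A I^B: 1/2 I^A I^B, 1/2 I^B I^B.
Crossing each possibility with the mother I^B I^B and summing P(type B): 1/2·1/2 + 1/2·1 = 3/4.
Similarly for Rh via the father's Rh distribution: P(Rh-) = 1/4.
Independent loci: 3/4 × 1/4 = 3/16.

3/16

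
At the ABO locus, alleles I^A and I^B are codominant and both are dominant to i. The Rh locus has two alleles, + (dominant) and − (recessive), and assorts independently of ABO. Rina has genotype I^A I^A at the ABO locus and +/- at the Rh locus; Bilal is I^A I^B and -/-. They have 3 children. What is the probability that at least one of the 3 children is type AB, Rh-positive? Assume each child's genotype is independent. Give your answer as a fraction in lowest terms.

37/64

ABO cross I^A I^A × I^A I^B → 1/2 A, 1/2 AB.
Rh cross +/- × -/- → 1/2 Rh+, 1/2 Rh-; so P(type AB, Rh-positive) = 1/2 × 1/2 = 1/4 per child.
P(none) = (3/4)^3 = 27/64; P(at least one) = 1 − 27/64 = 37/64.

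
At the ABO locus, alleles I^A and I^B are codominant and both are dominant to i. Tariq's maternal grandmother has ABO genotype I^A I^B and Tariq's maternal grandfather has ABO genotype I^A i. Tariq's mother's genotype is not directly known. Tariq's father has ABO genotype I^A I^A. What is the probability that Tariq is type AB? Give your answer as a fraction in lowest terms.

Tariq's mother's ABO genotype from I^A I^B × I^A i: 1/4 I^A I^A, 1/4 I^A I^B, 1/4 I^A i, 1/4 I^B i.
Crossing each possibility with the father I^A I^A and summing P(type AB): 1/4·0 + 1/4·1/2 + 1/4·0 + 1/4·1/2 = 1/4.

1/4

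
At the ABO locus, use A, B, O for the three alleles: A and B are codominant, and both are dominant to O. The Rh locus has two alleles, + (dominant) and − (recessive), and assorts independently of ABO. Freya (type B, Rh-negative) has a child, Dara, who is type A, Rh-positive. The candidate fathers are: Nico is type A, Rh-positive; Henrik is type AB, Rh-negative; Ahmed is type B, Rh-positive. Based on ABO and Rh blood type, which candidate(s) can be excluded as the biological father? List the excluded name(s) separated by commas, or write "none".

A candidate is excluded only if no genotype consistent with his phenotype could produce a type A, Rh-positive child with a type B, Rh-negative mother.
Henrik (type AB, Rh-): no genotype consistent with that phenotype can produce a type-A Rh+ child with a type-B mother.
Ahmed (type B, Rh+): no genotype consistent with that phenotype can produce a type-A Rh+ child with a type-B mother.

Henrik, Ahmed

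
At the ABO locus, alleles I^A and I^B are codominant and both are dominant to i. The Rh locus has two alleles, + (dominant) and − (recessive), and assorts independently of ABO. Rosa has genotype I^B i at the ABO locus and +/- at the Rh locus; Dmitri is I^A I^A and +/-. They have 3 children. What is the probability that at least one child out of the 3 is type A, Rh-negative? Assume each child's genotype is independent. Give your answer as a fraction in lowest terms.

169/512

ABO cross I^B i × I^A I^A → 1/2 A, 1/2 AB.
Rh cross +/- × +/- → 3/4 Rh+, 1/4 Rh-; so P(type A, Rh-negative) = 1/2 × 1/4 = 1/8 per child.
P(none) = (7/8)^3 = 343/512; P(at least one) = 1 − 343/512 = 169/512.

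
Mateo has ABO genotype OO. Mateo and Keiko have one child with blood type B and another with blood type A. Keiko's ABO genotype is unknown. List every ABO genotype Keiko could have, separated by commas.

AB

For each candidate genotype of Keiko, check whether crossing it with OO can produce every observed child phenotype.
  AA → possible child types {A} ✗
  AB → possible child types {A, B} ✓
  AO → possible child types {O, A} ✗
  BB → possible child types {B} ✗
  BO → possible child types {O, B} ✗
  OO → possible child types {O} ✗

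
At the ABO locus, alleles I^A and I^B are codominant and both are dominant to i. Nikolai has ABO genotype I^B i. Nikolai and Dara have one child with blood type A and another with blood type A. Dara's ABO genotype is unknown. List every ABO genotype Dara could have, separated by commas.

For each candidate genotype of Dara, check whether crossing it with I^B i can produce every observed child phenotype.
  I^A I^A → possible child types {A, AB} ✓
  I^A I^B → possible child types {A, B, AB} ✓
  I^A i → possible child types {O, A, B, AB} ✓
  I^B I^B → possible child types {B} ✗
  I^B i → possible child types {O, B} ✗
  i i → possible child types {O, B} ✗

I^A I^A, I^A I^B, I^A i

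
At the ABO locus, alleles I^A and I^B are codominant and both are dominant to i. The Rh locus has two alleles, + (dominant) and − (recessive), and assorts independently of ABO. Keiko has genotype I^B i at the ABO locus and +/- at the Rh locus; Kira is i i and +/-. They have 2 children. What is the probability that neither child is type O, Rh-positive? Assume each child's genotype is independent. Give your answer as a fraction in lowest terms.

25/64

ABO cross I^B i × i i → 1/2 O, 1/2 B.
Rh cross +/- × +/- → 3/4 Rh+, 1/4 Rh-; so P(type O, Rh-positive) = 1/2 × 3/4 = 3/8 per child.
P(not type O, Rh-positive) = 5/8 for one child; (5/8)^2 = 25/64.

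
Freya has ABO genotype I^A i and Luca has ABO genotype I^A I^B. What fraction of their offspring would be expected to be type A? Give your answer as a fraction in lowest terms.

1/2

ABO cross I^A i × I^A I^B → offspring phenotypes: 1/2 A, 1/4 B, 1/4 AB.
So P(type A) = 1/2.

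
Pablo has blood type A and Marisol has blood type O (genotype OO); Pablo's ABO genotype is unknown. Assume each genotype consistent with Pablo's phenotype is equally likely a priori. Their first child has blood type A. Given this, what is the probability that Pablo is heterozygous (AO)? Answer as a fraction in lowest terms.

Possible genotypes: Pablo ∈ {AA, AO}; Marisol ∈ {OO}.
Weight each parental genotype pair by prior × P(type-A child):
  AA × OO: posterior weight 2/3.
  AO × OO: posterior weight 1/3.
Sum the posterior weight over pairs where Pablo is AO: 1/3.

1/3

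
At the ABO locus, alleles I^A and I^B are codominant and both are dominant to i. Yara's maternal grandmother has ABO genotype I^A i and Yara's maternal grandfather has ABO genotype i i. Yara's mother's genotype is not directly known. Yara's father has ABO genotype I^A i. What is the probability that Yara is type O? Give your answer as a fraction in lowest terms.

Yara's mother's ABO genotype from I^A i × i i: 1/2 I^A i, 1/2 i i.
Crossing each possibility with the father I^A i and summing P(type O): 1/2·1/4 + 1/2·1/2 = 3/8.

3/8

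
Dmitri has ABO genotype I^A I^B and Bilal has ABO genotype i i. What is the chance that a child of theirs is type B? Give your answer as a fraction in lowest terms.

ABO cross I^A I^B × i i → offspring phenotypes: 1/2 A, 1/2 B.
So P(type B) = 1/2.

1/2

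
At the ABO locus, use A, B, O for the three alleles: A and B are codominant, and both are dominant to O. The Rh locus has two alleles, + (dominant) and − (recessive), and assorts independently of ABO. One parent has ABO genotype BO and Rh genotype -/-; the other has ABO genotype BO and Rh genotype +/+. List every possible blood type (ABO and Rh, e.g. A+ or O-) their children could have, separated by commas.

O+, B+

Gametes from BO × BO give offspring ABO genotypes BB, BO, OO, i.e. phenotypes O, B.
Rh cross -/- × +/+ → phenotypes Rh+.
Combining independently: O+, B+.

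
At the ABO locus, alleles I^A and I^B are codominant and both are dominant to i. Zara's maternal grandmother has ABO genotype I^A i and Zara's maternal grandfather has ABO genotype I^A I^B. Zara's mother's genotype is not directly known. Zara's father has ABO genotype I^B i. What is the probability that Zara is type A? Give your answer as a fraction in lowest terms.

Zara's mother's ABO genotype from I^A i × I^A I^B: 1/4 I^A I^A, 1/4 I^A I^B, 1/4 I^A i, 1/4 I^B i.
Crossing each possibility with the father I^B i and summing P(type A): 1/4·1/2 + 1/4·1/4 + 1/4·1/4 + 1/4·0 = 1/4.

1/4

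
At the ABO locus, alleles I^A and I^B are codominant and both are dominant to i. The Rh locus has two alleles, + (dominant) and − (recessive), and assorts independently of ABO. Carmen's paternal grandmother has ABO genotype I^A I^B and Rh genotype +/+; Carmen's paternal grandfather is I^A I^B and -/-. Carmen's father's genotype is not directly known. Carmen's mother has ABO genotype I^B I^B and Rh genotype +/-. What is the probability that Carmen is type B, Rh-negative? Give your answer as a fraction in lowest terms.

Carmen's father's ABO genotype from I^A I^B × I^A I^B: 1/4 I^A I^A, 1/2 I^A I^B, 1/4 I^B I^B.
Crossing each possibility with the mother I^B I^B and summing P(type B): 1/4·0 + 1/2·1/2 + 1/4·1 = 1/2.
Similarly for Rh via the father's Rh distribution: P(Rh-) = 1/4.
Independent loci: 1/2 × 1/4 = 1/8.

1/8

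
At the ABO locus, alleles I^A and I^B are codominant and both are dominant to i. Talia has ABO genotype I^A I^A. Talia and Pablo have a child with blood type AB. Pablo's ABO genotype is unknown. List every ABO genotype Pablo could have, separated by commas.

For each candidate genotype of Pablo, check whether crossing it with I^A I^A can produce every observed child phenotype.
  I^A I^A → possible child types {A} ✗
  I^A I^B → possible child types {A, AB} ✓
  I^A i → possible child types {A} ✗
  I^B I^B → possible child types {AB} ✓
  I^B i → possible child types {A, AB} ✓
  i i → possible child types {A} ✗

I^A I^B, I^B I^B, I^B i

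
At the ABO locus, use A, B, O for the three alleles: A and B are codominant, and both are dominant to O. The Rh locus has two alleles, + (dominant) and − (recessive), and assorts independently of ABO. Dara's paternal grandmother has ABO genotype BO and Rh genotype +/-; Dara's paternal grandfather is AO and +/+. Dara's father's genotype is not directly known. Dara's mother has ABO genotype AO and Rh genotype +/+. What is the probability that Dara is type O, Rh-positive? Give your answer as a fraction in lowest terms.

Dara's father's ABO genotype from BO × AO: 1/4 AB, 1/4 AO, 1/4 BO, 1/4 OO.
Crossing each possibility with the mother AO and summing P(type O): 1/4·0 + 1/4·1/4 + 1/4·1/4 + 1/4·1/2 = 1/4.
Similarly for Rh via the father's Rh distribution: P(Rh+) = 1.
Independent loci: 1/4 × 1 = 1/4.

1/4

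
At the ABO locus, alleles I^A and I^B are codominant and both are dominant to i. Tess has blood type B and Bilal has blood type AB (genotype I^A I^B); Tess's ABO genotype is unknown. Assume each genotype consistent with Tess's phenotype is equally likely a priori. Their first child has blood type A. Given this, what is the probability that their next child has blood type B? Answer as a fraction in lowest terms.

Possible genotypes: Tess ∈ {I^B I^B, I^B i}; Bilal ∈ {I^A I^B}.
Weight each parental genotype pair by prior × P(type-A child):
  I^B i × I^A I^B: posterior weight 1; P(next child type B) = 1/2.
Weighted sum = 1/2.

1/2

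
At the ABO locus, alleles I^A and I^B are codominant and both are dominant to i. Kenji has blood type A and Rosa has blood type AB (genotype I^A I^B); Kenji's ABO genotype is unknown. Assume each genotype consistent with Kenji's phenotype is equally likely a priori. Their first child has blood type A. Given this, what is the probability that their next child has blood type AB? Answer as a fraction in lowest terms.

Possible genotypes: Kenji ∈ {I^A I^A, I^A i}; Rosa ∈ {I^A I^B}.
Weight each parental genotype pair by prior × P(type-A child):
  I^A I^A × I^A I^B: posterior weight 1/2; P(next child type AB) = 1/2.
  I^A i × I^A I^B: posterior weight 1/2; P(next child type AB) = 1/4.
Weighted sum = 3/8.

3/8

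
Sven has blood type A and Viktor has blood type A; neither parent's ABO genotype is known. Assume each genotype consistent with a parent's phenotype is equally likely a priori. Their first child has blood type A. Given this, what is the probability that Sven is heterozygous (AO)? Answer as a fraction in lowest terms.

Possible genotypes: Sven ∈ {AA, AO}; Viktor ∈ {AA, AO}.
Weight each parental genotype pair by prior × P(type-A child):
  AA × AA: posterior weight 4/15.
  AA × AO: posterior weight 4/15.
  AO × AA: posterior weight 4/15.
  AO × AO: posterior weight 1/5.
Sum the posterior weight over pairs where Sven is AO: 7/15.

7/15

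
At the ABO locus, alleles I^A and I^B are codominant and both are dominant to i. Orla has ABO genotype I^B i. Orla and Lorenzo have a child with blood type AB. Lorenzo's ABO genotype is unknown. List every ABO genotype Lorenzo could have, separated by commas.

For each candidate genotype of Lorenzo, check whether crossing it with I^B i can produce every observed child phenotype.
  I^A I^A → possible child types {A, AB} ✓
  I^A I^B → possible child types {A, B, AB} ✓
  I^A i → possible child types {O, A, B, AB} ✓
  I^B I^B → possible child types {B} ✗
  I^B i → possible child types {O, B} ✗
  i i → possible child types {O, B} ✗

I^A I^A, I^A I^B, I^A i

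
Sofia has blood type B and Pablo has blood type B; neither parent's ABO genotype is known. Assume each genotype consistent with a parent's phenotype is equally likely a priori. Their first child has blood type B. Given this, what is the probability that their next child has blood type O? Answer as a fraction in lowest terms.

1/20

Possible genotypes: Sofia ∈ {BB, BO}; Pablo ∈ {BB, BO}.
Weight each parental genotype pair by prior × P(type-B child):
  BB × BB: posterior weight 4/15; P(next child type O) = 0.
  BB × BO: posterior weight 4/15; P(next child type O) = 0.
  BO × BB: posterior weight 4/15; P(next child type O) = 0.
  BO × BO: posterior weight 1/5; P(next child type O) = 1/4.
Weighted sum = 1/20.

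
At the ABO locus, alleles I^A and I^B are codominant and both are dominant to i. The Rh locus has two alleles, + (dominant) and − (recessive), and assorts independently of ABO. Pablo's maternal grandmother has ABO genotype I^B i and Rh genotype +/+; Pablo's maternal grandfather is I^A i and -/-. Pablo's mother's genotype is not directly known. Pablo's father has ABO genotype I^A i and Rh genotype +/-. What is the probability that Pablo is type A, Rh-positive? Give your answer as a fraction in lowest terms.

Pablo's mother's ABO genotype from I^B i × I^A i: 1/4 I^A I^B, 1/4 I^A i, 1/4 I^B i, 1/4 i i.
Crossing each possibility with the father I^A i and summing P(type A): 1/4·1/2 + 1/4·3/4 + 1/4·1/4 + 1/4·1/2 = 1/2.
Similarly for Rh via the mother's Rh distribution: P(Rh+) = 3/4.
Independent loci: 1/2 × 3/4 = 3/8.

3/8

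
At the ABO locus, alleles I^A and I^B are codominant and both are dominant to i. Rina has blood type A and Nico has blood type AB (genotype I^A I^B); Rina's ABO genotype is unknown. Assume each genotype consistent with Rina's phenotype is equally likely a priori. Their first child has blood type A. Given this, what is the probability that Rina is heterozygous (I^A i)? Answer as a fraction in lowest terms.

1/2

Possible genotypes: Rina ∈ {I^A I^A, I^A i}; Nico ∈ {I^A I^B}.
Weight each parental genotype pair by prior × P(type-A child):
  I^A I^A × I^A I^B: posterior weight 1/2.
  I^A i × I^A I^B: posterior weight 1/2.
Sum the posterior weight over pairs where Rina is I^A i: 1/2.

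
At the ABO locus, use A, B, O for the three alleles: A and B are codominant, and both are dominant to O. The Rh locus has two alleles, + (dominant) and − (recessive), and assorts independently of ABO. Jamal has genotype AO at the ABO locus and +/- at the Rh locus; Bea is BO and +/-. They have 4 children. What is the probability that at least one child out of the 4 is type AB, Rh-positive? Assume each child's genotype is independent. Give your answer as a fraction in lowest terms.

ABO cross AO × BO → 1/4 O, 1/4 A, 1/4 B, 1/4 AB.
Rh cross +/- × +/- → 3/4 Rh+, 1/4 Rh-; so P(type AB, Rh-positive) = 1/4 × 3/4 = 3/16 per child.
P(none) = (13/16)^4 = 28561/65536; P(at least one) = 1 − 28561/65536 = 36975/65536.

36975/65536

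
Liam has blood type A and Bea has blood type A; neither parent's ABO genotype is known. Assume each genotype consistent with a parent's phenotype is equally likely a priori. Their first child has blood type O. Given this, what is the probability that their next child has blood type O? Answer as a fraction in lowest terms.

Possible genotypes: Liam ∈ {I^A I^A, I^A i}; Bea ∈ {I^A I^A, I^A i}.
Weight each parental genotype pair by prior × P(type-O child):
  I^A i × I^A i: posterior weight 1; P(next child type O) = 1/4.
Weighted sum = 1/4.

1/4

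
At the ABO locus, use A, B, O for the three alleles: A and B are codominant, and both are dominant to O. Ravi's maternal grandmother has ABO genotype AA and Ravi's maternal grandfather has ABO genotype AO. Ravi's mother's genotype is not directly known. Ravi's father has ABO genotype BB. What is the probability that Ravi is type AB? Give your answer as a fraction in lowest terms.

Ravi's mother's ABO genotype from AA × AO: 1/2 AA, 1/2 AO.
Crossing each possibility with the father BB and summing P(type AB): 1/2·1 + 1/2·1/2 = 3/4.

3/4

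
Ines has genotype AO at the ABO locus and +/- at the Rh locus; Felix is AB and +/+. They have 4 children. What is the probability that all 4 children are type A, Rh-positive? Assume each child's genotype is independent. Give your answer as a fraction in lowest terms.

ABO cross AO × AB → 1/2 A, 1/4 B, 1/4 AB.
Rh cross +/- × +/+ → 1 Rh+; so P(type A, Rh-positive) = 1/2 × 1 = 1/2 per child.
All 4 independent: (1/2)^4 = 1/16.

1/16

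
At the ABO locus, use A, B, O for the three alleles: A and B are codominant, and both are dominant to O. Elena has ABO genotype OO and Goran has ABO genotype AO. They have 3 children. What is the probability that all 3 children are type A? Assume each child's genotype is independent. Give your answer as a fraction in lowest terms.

1/8

ABO cross OO × AO → 1/2 O, 1/2 A.
So P(type A) = 1/2 per child.
All 3 independent: (1/2)^3 = 1/8.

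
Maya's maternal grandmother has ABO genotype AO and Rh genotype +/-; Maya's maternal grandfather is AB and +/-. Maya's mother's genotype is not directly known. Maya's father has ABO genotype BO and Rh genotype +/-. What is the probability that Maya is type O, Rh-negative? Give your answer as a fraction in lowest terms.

Maya's mother's ABO genotype from AO × AB: 1/4 AA, 1/4 AB, 1/4 AO, 1/4 BO.
Crossing each possibility with the father BO and summing P(type O): 1/4·0 + 1/4·0 + 1/4·1/4 + 1/4·1/4 = 1/8.
Similarly for Rh via the mother's Rh distribution: P(Rh-) = 1/4.
Independent loci: 1/8 × 1/4 = 1/32.

1/32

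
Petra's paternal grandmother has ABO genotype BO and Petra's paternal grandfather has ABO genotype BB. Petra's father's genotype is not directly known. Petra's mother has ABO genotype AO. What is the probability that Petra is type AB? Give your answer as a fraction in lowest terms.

Petra's father's ABO genotype from BO × BB: 1/2 BB, 1/2 BO.
Crossing each possibility with the mother AO and summing P(type AB): 1/2·1/2 + 1/2·1/4 = 3/8.

3/8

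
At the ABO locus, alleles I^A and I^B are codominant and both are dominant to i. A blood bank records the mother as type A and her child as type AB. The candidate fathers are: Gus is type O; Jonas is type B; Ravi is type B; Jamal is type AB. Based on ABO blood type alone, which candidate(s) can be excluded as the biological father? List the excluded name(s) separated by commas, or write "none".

Gus

A candidate is excluded only if no genotype consistent with his phenotype could produce a type AB child with a type A mother.
Gus (type O): no genotype consistent with that phenotype can produce a type-AB child with a type-A mother.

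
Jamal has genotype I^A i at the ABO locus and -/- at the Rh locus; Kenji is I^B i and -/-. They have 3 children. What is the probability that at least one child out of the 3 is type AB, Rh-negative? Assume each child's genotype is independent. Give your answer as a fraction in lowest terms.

ABO cross I^A i × I^B i → 1/4 O, 1/4 A, 1/4 B, 1/4 AB.
Rh cross -/- × -/- → 1 Rh-; so P(type AB, Rh-negative) = 1/4 × 1 = 1/4 per child.
P(none) = (3/4)^3 = 27/64; P(at least one) = 1 − 27/64 = 37/64.

37/64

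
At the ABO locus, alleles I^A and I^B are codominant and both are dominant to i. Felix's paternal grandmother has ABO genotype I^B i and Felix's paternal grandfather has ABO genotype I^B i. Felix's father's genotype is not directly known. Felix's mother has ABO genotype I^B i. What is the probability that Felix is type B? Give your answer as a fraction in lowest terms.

3/4

Felix's father's ABO genotype from I^B i × I^B i: 1/4 I^B I^B, 1/2 I^B i, 1/4 i i.
Crossing each possibility with the mother I^B i and summing P(type B): 1/4·1 + 1/2·3/4 + 1/4·1/2 = 3/4.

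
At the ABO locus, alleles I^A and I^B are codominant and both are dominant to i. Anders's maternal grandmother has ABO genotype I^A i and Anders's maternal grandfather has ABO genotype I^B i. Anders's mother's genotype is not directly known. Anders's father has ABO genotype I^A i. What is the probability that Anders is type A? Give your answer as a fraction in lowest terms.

1/2

Anders's mother's ABO genotype from I^A i × I^B i: 1/4 I^A I^B, 1/4 I^A i, 1/4 I^B i, 1/4 i i.
Crossing each possibility with the father I^A i and summing P(type A): 1/4·1/2 + 1/4·3/4 + 1/4·1/4 + 1/4·1/2 = 1/2.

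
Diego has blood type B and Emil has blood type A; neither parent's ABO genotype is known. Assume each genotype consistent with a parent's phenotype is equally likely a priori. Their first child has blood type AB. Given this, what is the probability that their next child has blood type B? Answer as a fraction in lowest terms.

Possible genotypes: Diego ∈ {I^B I^B, I^B i}; Emil ∈ {I^A I^A, I^A i}.
Weight each parental genotype pair by prior × P(type-AB child):
  I^B I^B × I^A I^A: posterior weight 4/9; P(next child type B) = 0.
  I^B I^B × I^A i: posterior weight 2/9; P(next child type B) = 1/2.
  I^B i × I^A I^A: posterior weight 2/9; P(next child type B) = 0.
  I^B i × I^A i: posterior weight 1/9; P(next child type B) = 1/4.
Weighted sum = 5/36.

5/36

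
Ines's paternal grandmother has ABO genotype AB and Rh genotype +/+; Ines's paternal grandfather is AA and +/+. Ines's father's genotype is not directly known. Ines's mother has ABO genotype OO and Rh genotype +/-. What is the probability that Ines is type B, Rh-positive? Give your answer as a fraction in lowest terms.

Ines's father's ABO genotype from AB × AA: 1/2 AA, 1/2 AB.
Crossing each possibility with the mother OO and summing P(type B): 1/2·0 + 1/2·1/2 = 1/4.
Similarly for Rh via the father's Rh distribution: P(Rh+) = 1.
Independent loci: 1/4 × 1 = 1/4.

1/4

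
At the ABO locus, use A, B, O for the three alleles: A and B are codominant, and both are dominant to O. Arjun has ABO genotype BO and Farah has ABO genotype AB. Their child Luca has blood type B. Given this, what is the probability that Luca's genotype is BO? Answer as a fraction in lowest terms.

Cross BO × AB → 1/4 AB, 1/4 AO, 1/4 BB, 1/4 BO.
Type-B genotypes among offspring: BB (1/4), BO (1/4); total 1/2.
P(BO | type B) = (1/4) / (1/2) = 1/2.

1/2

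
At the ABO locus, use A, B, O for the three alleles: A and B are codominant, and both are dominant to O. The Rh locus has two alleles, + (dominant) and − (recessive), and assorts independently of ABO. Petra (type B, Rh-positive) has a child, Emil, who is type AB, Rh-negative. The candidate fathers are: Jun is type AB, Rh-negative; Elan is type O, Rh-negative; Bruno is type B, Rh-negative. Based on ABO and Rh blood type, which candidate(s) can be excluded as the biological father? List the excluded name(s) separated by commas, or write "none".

Elan, Bruno

A candidate is excluded only if no genotype consistent with his phenotype could produce a type AB, Rh-negative child with a type B, Rh-positive mother.
Elan (type O, Rh-): no genotype consistent with that phenotype can produce a type-AB Rh- child with a type-B mother.
Bruno (type B, Rh-): no genotype consistent with that phenotype can produce a type-AB Rh- child with a type-B mother.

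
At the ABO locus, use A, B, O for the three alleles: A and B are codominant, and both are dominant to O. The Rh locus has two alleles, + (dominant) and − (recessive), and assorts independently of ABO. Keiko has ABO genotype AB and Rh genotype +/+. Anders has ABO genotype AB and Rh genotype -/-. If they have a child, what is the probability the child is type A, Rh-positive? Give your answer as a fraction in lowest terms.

ABO cross AB × AB → offspring phenotypes: 1/4 A, 1/4 B, 1/2 AB.
Rh cross +/+ × -/- → 1 Rh+.
Independent loci: P(type A, Rh-positive) = 1/4 × 1 = 1/4.

1/4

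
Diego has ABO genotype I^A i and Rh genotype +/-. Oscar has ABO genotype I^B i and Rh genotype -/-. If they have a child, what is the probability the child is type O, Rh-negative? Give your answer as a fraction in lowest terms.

ABO cross I^A i × I^B i → offspring phenotypes: 1/4 O, 1/4 A, 1/4 B, 1/4 AB.
Rh cross +/- × -/- → 1/2 Rh+, 1/2 Rh-.
Independent loci: P(type O, Rh-negative) = 1/4 × 1/2 = 1/8.

1/8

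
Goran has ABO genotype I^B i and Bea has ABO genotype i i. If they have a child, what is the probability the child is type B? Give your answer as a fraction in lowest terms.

ABO cross I^B i × i i → offspring phenotypes: 1/2 O, 1/2 B.
So P(type B) = 1/2.

1/2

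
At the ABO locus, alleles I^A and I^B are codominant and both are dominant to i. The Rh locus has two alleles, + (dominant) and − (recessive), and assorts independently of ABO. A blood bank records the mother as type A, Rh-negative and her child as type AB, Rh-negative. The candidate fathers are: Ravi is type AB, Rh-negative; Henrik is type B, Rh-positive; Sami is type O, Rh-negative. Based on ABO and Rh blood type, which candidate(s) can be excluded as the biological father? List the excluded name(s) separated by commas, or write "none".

A candidate is excluded only if no genotype consistent with his phenotype could produce a type AB, Rh-negative child with a type A, Rh-negative mother.
Sami (type O, Rh-): no genotype consistent with that phenotype can produce a type-AB Rh- child with a type-A mother.

Sami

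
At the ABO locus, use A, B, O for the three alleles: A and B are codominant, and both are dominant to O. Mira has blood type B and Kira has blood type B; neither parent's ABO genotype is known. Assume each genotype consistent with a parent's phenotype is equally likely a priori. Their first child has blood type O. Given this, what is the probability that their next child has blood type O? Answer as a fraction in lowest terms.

1/4

Possible genotypes: Mira ∈ {BB, BO}; Kira ∈ {BB, BO}.
Weight each parental genotype pair by prior × P(type-O child):
  BO × BO: posterior weight 1; P(next child type O) = 1/4.
Weighted sum = 1/4.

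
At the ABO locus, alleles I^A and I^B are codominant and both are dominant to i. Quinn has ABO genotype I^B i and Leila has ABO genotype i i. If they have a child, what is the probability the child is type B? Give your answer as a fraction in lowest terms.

ABO cross I^B i × i i → offspring phenotypes: 1/2 O, 1/2 B.
So P(type B) = 1/2.

1/2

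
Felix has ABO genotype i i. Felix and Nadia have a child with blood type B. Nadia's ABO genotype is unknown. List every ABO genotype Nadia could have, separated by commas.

I^A I^B, I^B I^B, I^B i

For each candidate genotype of Nadia, check whether crossing it with i i can produce every observed child phenotype.
  I^A I^A → possible child types {A} ✗
  I^A I^B → possible child types {A, B} ✓
  I^A i → possible child types {O, A} ✗
  I^B I^B → possible child types {B} ✓
  I^B i → possible child types {O, B} ✓
  i i → possible child types {O} ✗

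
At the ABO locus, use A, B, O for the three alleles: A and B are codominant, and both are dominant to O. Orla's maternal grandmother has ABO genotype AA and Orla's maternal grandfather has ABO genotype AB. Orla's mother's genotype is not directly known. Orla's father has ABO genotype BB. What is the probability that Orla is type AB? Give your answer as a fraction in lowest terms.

Orla's mother's ABO genotype from AA × AB: 1/2 AA, 1/2 AB.
Crossing each possibility with the father BB and summing P(type AB): 1/2·1 + 1/2·1/2 = 3/4.

3/4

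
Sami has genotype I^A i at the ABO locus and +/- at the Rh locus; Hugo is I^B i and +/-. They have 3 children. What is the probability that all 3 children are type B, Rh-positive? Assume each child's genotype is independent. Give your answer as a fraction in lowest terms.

ABO cross I^A i × I^B i → 1/4 O, 1/4 A, 1/4 B, 1/4 AB.
Rh cross +/- × +/- → 3/4 Rh+, 1/4 Rh-; so P(type B, Rh-positive) = 1/4 × 3/4 = 3/16 per child.
All 3 independent: (3/16)^3 = 27/4096.

27/4096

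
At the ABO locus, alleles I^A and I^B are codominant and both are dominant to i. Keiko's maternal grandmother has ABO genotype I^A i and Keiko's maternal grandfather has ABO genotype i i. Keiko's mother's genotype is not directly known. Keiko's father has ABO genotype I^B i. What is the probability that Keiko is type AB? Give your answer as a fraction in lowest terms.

Keiko's mother's ABO genotype from I^A i × i i: 1/2 I^A i, 1/2 i i.
Crossing each possibility with the father I^B i and summing P(type AB): 1/2·1/4 + 1/2·0 = 1/8.

1/8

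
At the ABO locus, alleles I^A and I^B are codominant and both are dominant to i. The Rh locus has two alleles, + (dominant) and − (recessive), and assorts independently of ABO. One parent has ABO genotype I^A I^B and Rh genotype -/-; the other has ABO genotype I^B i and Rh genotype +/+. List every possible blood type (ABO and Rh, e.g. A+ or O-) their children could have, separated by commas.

Gametes from I^A I^B × I^B i give offspring ABO genotypes I^A I^B, I^A i, I^B I^B, I^B i, i.e. phenotypes A, B, AB.
Rh cross -/- × +/+ → phenotypes Rh+.
Combining independently: A+, B+, AB+.

A+, B+, AB+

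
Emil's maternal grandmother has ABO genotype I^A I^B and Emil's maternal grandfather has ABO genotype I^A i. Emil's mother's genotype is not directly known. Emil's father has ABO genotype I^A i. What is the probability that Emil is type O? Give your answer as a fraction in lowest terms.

1/8

Emil's mother's ABO genotype from I^A I^B × I^A i: 1/4 I^A I^A, 1/4 I^A I^B, 1/4 I^A i, 1/4 I^B i.
Crossing each possibility with the father I^A i and summing P(type O): 1/4·0 + 1/4·0 + 1/4·1/4 + 1/4·1/4 = 1/8.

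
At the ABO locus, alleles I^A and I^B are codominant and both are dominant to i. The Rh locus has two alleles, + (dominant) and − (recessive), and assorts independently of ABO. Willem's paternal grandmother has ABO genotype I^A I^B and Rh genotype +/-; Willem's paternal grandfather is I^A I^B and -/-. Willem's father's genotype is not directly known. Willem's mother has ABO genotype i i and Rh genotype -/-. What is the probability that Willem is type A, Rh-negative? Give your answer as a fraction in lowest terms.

Willem's father's ABO genotype from I^A I^B × I^A I^B: 1/4 I^A I^A, 1/2 I^A I^B, 1/4 I^B I^B.
Crossing each possibility with the mother i i and summing P(type A): 1/4·1 + 1/2·1/2 + 1/4·0 = 1/2.
Similarly for Rh via the father's Rh distribution: P(Rh-) = 3/4.
Independent loci: 1/2 × 3/4 = 3/8.

3/8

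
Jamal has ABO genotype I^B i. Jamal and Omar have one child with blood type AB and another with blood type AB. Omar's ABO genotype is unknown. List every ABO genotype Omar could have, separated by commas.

I^A I^A, I^A I^B, I^A i

For each candidate genotype of Omar, check whether crossing it with I^B i can produce every observed child phenotype.
  I^A I^A → possible child types {A, AB} ✓
  I^A I^B → possible child types {A, B, AB} ✓
  I^A i → possible child types {O, A, B, AB} ✓
  I^B I^B → possible child types {B} ✗
  I^B i → possible child types {O, B} ✗
  i i → possible child types {O, B} ✗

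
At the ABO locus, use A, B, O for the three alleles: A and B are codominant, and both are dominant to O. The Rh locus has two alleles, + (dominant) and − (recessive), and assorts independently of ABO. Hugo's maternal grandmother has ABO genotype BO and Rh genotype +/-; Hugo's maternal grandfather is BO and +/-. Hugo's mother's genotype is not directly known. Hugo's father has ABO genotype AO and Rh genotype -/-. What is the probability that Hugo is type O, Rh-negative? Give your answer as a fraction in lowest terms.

Hugo's mother's ABO genotype from BO × BO: 1/4 BB, 1/2 BO, 1/4 OO.
Crossing each possibility with the father AO and summing P(type O): 1/4·0 + 1/2·1/4 + 1/4·1/2 = 1/4.
Similarly for Rh via the mother's Rh distribution: P(Rh-) = 1/2.
Independent loci: 1/4 × 1/2 = 1/8.

1/8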